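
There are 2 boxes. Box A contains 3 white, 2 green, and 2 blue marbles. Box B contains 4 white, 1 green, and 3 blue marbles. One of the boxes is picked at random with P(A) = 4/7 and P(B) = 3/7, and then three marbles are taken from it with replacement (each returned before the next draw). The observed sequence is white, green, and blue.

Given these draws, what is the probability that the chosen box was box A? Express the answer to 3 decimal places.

0.666

Under each hypothesis, the probability of the observed sequence is: P(data | box A) = (3/7)(2/7)(2/7) = 0.034985; P(data | box B) = (4/8)(1/8)(3/8) = 0.023438.
Multiplying each by its prior: 4/7 · 0.034985 = 0.019992, 3/7 · 0.023438 = 0.010045; these sum to 0.030036.
Hence P(box A | data) = (0.019992) / (0.030036) = 0.66558.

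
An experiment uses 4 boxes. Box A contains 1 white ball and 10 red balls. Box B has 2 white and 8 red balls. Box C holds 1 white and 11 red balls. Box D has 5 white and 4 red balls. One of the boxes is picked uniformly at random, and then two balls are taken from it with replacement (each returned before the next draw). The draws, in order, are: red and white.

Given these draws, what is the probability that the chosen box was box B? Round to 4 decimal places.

For each hypothesis, P(data | H) works out to: P(data | box A) = (10/11)(1/11) = 0.082645; P(data | box B) = (8/10)(2/10) = 0.16; P(data | box C) = (11/12)(1/12) = 0.076389; P(data | box D) = (4/9)(5/9) = 0.24691.
Multiplying each by its prior: 1/4 · 0.082645 = 0.020661, 1/4 · 0.16 = 0.04, 1/4 · 0.076389 = 0.019097, 1/4 · 0.24691 = 0.061728; these sum to 0.14149.
Hence P(box B | data) = (0.04) / (0.14149) = 0.28271.

0.2827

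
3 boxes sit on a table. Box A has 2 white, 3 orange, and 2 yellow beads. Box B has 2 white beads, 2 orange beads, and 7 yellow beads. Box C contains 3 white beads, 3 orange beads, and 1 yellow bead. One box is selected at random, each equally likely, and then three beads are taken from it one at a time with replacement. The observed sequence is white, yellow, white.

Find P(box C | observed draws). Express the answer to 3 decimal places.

For each hypothesis, P(data | H) works out to: P(data | box A) = (2/7)(2/7)(2/7) = 0.023324; P(data | box B) = (2/11)(7/11)(2/11) = 0.021037; P(data | box C) = (3/7)(1/7)(3/7) = 0.026239.
The prior-weighted likelihoods are 1/3 · 0.023324 = 0.0077745, 1/3 · 0.021037 = 0.0070123, 1/3 · 0.026239 = 0.0087464; with total 0.023533.
So P(box C | data) = (0.0087464) / (0.023533) = 0.37166.

0.372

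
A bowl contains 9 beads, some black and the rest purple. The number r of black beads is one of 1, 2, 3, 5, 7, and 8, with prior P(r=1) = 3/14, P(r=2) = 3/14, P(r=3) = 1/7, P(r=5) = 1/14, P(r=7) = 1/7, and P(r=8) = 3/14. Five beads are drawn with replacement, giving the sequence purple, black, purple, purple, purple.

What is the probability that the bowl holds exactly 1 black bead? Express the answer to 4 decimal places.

Under each hypothesis, the probability of the observed sequence is: P(data | r = 1) = (8/9)(1/9)(8/9)(8/9)(8/9) = 0.069366; P(data | r = 2) = (7/9)(2/9)(7/9)(7/9)(7/9) = 0.081322; P(data | r = 3) = (6/9)(3/9)(6/9)(6/9)(6/9) = 0.065844; P(data | r = 5) = (4/9)(5/9)(4/9)(4/9)(4/9) = 0.021677; P(data | r = 7) = (2/9)(7/9)(2/9)(2/9)(2/9) = 0.0018967; P(data | r = 8) = (1/9)(8/9)(1/9)(1/9)(1/9) = 0.00013548.
Multiplying each by its prior: 3/14 · 0.069366 = 0.014864, 3/14 · 0.081322 = 0.017426, 1/7 · 0.065844 = 0.0094062, 1/14 · 0.021677 = 0.0015484, 1/7 · 0.0018967 = 0.00027096, 3/14 · 0.00013548 = 2.9032e-05; with total 0.043545.
So P(r = 1 | data) = (0.014864) / (0.043545) = 0.34135.

0.3414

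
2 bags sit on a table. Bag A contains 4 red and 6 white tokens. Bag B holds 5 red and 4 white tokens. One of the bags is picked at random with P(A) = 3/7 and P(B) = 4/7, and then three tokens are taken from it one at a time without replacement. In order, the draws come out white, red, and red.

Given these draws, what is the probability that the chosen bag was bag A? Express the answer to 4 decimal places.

0.3209

Under each hypothesis, the probability of the observed sequence is: P(data | bag A) = (6/10)(4/9)(3/8) = 0.1; P(data | bag B) = (4/9)(5/8)(4/7) = 0.15873.
Multiplying each by its prior: 3/7 · 0.1 = 0.042857, 4/7 · 0.15873 = 0.090703; summing to 0.13356.
Therefore the posterior P(bag A | data) = (0.042857) / (0.13356) = 0.32088.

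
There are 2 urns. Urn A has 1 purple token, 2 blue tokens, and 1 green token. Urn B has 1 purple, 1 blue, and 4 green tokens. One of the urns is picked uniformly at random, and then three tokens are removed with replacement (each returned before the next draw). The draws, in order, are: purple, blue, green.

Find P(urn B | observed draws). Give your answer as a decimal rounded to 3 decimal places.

0.372

For each hypothesis, P(data | H) works out to: P(data | urn A) = (1/4)(2/4)(1/4) = 0.03125; P(data | urn B) = (1/6)(1/6)(4/6) = 0.018519.
The prior-weighted likelihoods are 1/2 · 0.03125 = 0.015625, 1/2 · 0.018519 = 0.0092593; these sum to 0.024884.
Hence P(urn B | data) = (0.0092593) / (0.024884) = 0.37209.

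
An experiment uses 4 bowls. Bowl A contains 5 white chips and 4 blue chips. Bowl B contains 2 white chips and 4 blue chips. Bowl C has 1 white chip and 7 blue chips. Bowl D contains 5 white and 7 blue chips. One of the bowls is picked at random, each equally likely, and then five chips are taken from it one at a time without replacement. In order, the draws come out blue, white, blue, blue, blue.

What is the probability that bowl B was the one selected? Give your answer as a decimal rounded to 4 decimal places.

Under each hypothesis, the probability of the observed sequence is: P(data | bowl A) = (4/9)(5/8)(3/7)(2/6)(1/5) = 0.0079365; P(data | bowl B) = (4/6)(2/5)(3/4)(2/3)(1/2) = 0.066667; P(data | bowl C) = (7/8)(1/7)(6/6)(5/5)(4/4) = 0.125; P(data | bowl D) = (7/12)(5/11)(6/10)(5/9)(4/8) = 0.044192.
Multiplying each by its prior: 1/4 · 0.0079365 = 0.0019841, 1/4 · 0.066667 = 0.016667, 1/4 · 0.125 = 0.03125, 1/4 · 0.044192 = 0.011048; with total 0.060949.
Therefore the posterior P(bowl B | data) = (0.016667) / (0.060949) = 0.27345.

0.2735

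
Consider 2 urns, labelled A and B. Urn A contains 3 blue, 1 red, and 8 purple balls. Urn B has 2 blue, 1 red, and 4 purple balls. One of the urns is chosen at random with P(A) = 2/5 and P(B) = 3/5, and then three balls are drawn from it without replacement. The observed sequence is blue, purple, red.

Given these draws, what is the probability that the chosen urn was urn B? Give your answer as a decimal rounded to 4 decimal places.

For each hypothesis, P(data | H) works out to: P(data | urn A) = (3/12)(8/11)(1/10) = 0.018182; P(data | urn B) = (2/7)(4/6)(1/5) = 0.038095.
Multiplying each by its prior: 2/5 · 0.018182 = 0.0072727, 3/5 · 0.038095 = 0.022857; with total 0.03013.
By Bayes' rule, P(urn B | data) = (0.022857) / (0.03013) = 0.75862.

0.7586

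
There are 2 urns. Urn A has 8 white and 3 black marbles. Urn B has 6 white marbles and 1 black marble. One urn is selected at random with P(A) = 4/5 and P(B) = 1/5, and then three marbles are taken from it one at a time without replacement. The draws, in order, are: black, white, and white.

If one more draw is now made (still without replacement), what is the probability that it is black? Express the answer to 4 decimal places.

0.2065

The likelihood of the observed sequence under each hypothesis: P(data | urn A) = (3/11)(8/10)(7/9) = 0.1697; P(data | urn B) = (1/7)(6/6)(5/5) = 0.14286.
The prior-weighted likelihoods are 4/5 · 0.1697 = 0.13576, 1/5 · 0.14286 = 0.028571; these sum to 0.16433.
Normalising, the posterior is P(urn A | data) = 0.82613, P(urn B | data) = 0.17387.
The predictive probability is P(black next | data) = (1/4)(0.82613) + (0)(0.17387) = 0.20653.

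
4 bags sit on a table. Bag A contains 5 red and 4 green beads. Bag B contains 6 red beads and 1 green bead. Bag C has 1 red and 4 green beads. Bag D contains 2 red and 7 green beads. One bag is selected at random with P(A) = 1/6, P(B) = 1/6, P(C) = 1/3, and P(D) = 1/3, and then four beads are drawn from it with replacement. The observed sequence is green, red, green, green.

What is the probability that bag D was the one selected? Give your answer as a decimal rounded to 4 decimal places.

Under each hypothesis, the probability of the observed sequence is: P(data | bag A) = (4/9)(5/9)(4/9)(4/9) = 0.048773; P(data | bag B) = (1/7)(6/7)(1/7)(1/7) = 0.002499; P(data | bag C) = (4/5)(1/5)(4/5)(4/5) = 0.1024; P(data | bag D) = (7/9)(2/9)(7/9)(7/9) = 0.10456.
Multiplying each by its prior: 1/6 · 0.048773 = 0.0081288, 1/6 · 0.002499 = 0.00041649, 1/3 · 0.1024 = 0.034133, 1/3 · 0.10456 = 0.034852; summing to 0.077531.
So P(bag D | data) = (0.034852) / (0.077531) = 0.44953.

0.4495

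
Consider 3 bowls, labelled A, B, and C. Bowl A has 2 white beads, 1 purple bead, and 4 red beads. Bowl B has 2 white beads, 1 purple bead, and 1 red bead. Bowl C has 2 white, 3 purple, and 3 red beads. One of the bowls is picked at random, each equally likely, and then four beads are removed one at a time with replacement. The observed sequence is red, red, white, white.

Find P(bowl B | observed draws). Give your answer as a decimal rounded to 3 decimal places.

The likelihood of the observed sequence under each hypothesis: P(data | bowl A) = (4/7)(4/7)(2/7)(2/7) = 0.026656; P(data | bowl B) = (1/4)(1/4)(2/4)(2/4) = 0.015625; P(data | bowl C) = (3/8)(3/8)(2/8)(2/8) = 0.0087891.
The prior-weighted likelihoods are 1/3 · 0.026656 = 0.0088852, 1/3 · 0.015625 = 0.0052083, 1/3 · 0.0087891 = 0.0029297; these sum to 0.017023.
By Bayes' rule, P(bowl B | data) = (0.0052083) / (0.017023) = 0.30595.

0.306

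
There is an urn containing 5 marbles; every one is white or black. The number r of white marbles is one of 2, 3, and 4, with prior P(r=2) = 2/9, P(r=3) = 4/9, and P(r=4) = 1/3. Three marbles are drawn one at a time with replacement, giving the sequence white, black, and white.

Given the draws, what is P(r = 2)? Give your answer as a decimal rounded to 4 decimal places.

The likelihood of the observed sequence under each hypothesis: P(data | r = 2) = (2/5)(3/5)(2/5) = 12/125; P(data | r = 3) = (3/5)(2/5)(3/5) = 18/125; P(data | r = 4) = (4/5)(1/5)(4/5) = 16/125.
Weighting by the prior gives 2/9 · 12/125 = 8/375, 4/9 · 18/125 = 8/125, 1/3 · 16/125 = 16/375; summing to 16/125.
Therefore the posterior P(r = 2 | data) = (8/375) / (16/125) = 1/6.

0.1667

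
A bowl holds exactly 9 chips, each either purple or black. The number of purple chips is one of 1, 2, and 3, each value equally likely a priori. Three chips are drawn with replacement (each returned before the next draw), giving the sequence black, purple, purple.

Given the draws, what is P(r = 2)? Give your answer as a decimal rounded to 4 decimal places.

For each hypothesis, P(data | H) works out to: P(data | r = 1) = (8/9)(1/9)(1/9) = 0.010974; P(data | r = 2) = (7/9)(2/9)(2/9) = 0.038409; P(data | r = 3) = (6/9)(3/9)(3/9) = 0.074074.
The prior-weighted likelihoods are 1/3 · 0.010974 = 0.003658, 1/3 · 0.038409 = 0.012803, 1/3 · 0.074074 = 0.024691; these sum to 0.041152.
Hence P(r = 2 | data) = (0.012803) / (0.041152) = 0.31111.

0.3111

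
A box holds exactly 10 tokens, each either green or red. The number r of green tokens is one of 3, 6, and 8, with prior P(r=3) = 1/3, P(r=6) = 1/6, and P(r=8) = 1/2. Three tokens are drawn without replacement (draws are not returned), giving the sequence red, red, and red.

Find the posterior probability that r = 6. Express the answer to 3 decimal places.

The likelihood of the observed sequence under each hypothesis: P(data | r = 3) = (7/10)(6/9)(5/8) = 7/24; P(data | r = 6) = (4/10)(3/9)(2/8) = 1/30; P(data | r = 8) = (2/10)(1/9)(0/8) = 0.
Weighting by the prior gives 1/3 · 7/24 = 7/72, 1/6 · 1/30 = 1/180, 1/2 · 0 = 0; with total 37/360.
Therefore the posterior P(r = 6 | data) = (1/180) / (37/360) = 2/37.

0.054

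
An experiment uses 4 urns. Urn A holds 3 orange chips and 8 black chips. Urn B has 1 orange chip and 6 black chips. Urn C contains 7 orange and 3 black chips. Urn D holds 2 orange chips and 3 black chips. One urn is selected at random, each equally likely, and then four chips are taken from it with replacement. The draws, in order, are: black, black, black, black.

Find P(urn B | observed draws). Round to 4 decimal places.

0.5639

Compute the likelihood of the observed sequence for each case: P(data | urn A) = (8/11)(8/11)(8/11)(8/11) = 0.27976; P(data | urn B) = (6/7)(6/7)(6/7)(6/7) = 0.53978; P(data | urn C) = (3/10)(3/10)(3/10)(3/10) = 0.0081; P(data | urn D) = (3/5)(3/5)(3/5)(3/5) = 0.1296.
The prior-weighted likelihoods are 1/4 · 0.27976 = 0.069941, 1/4 · 0.53978 = 0.13494, 1/4 · 0.0081 = 0.002025, 1/4 · 0.1296 = 0.0324; these sum to 0.23931.
Therefore the posterior P(urn B | data) = (0.13494) / (0.23931) = 0.56389.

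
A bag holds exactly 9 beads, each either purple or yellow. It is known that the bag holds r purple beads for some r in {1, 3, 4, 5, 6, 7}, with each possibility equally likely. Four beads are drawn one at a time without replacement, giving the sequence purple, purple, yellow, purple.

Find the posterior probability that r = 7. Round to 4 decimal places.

Compute the likelihood of the observed sequence for each case: P(data | r = 1) = (1/9)(0/8) = 0; P(data | r = 3) = (3/9)(2/8)(6/7)(1/6) = 1/84; P(data | r = 4) = (4/9)(3/8)(5/7)(2/6) = 5/126; P(data | r = 5) = (5/9)(4/8)(4/7)(3/6) = 5/63; P(data | r = 6) = (6/9)(5/8)(3/7)(4/6) = 5/42; P(data | r = 7) = (7/9)(6/8)(2/7)(5/6) = 5/36.
Weighting by the prior gives 1/6 · 0 = 0, 1/6 · 1/84 = 1/504, 1/6 · 5/126 = 5/756, 1/6 · 5/63 = 5/378, 1/6 · 5/42 = 5/252, 1/6 · 5/36 = 5/216; these sum to 7/108.
Therefore the posterior P(r = 7 | data) = (5/216) / (7/108) = 5/14.

0.3571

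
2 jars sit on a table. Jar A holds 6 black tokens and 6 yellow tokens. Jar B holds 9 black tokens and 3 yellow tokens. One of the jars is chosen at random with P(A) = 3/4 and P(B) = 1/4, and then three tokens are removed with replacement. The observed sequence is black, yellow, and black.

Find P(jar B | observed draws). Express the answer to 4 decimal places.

0.2727

For each hypothesis, P(data | H) works out to: P(data | jar A) = (6/12)(6/12)(6/12) = 1/8; P(data | jar B) = (9/12)(3/12)(9/12) = 9/64.
Multiplying each by its prior: 3/4 · 1/8 = 3/32, 1/4 · 9/64 = 9/256; with total 33/256.
Therefore the posterior P(jar B | data) = (9/256) / (33/256) = 3/11.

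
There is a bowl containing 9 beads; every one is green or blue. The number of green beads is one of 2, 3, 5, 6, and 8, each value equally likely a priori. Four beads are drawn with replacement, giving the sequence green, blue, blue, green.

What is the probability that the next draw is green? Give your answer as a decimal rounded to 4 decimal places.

0.4944

Under each hypothesis, the probability of the observed sequence is: P(data | r = 2) = (2/9)(7/9)(7/9)(2/9) = 0.029873; P(data | r = 3) = (3/9)(6/9)(6/9)(3/9) = 0.049383; P(data | r = 5) = (5/9)(4/9)(4/9)(5/9) = 0.060966; P(data | r = 6) = (6/9)(3/9)(3/9)(6/9) = 0.049383; P(data | r = 8) = (8/9)(1/9)(1/9)(8/9) = 0.0097546.
The prior-weighted likelihoods are 1/5 · 0.029873 = 0.0059747, 1/5 · 0.049383 = 0.0098765, 1/5 · 0.060966 = 0.012193, 1/5 · 0.049383 = 0.0098765, 1/5 · 0.0097546 = 0.0019509; these sum to 0.039872.
Normalising, the posterior is P(r = 2 | data) = 0.14985, P(r = 3 | data) = 0.24771, P(r = 5 | data) = 0.30581, P(r = 6 | data) = 0.24771, P(r = 8 | data) = 0.04893.
So P(green next | data) = Σ P(green next | H) P(H | data) = (2/9)(0.14985) + (1/3)(0.24771) + (5/9)(0.30581) + (2/3)(0.24771) + (8/9)(0.04893) = 0.49439.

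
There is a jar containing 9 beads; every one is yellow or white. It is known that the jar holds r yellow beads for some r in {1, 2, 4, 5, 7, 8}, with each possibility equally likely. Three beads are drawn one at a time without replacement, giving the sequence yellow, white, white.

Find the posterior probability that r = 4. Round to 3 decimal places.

For each hypothesis, P(data | H) works out to: P(data | r = 1) = (1/9)(8/8)(7/7) = 1/9; P(data | r = 2) = (2/9)(7/8)(6/7) = 1/6; P(data | r = 4) = (4/9)(5/8)(4/7) = 10/63; P(data | r = 5) = (5/9)(4/8)(3/7) = 5/42; P(data | r = 7) = (7/9)(2/8)(1/7) = 1/36; P(data | r = 8) = (8/9)(1/8)(0/7) = 0.
The prior-weighted likelihoods are 1/6 · 1/9 = 1/54, 1/6 · 1/6 = 1/36, 1/6 · 10/63 = 5/189, 1/6 · 5/42 = 5/252, 1/6 · 1/36 = 1/216, 1/6 · 0 = 0; summing to 7/72.
By Bayes' rule, P(r = 4 | data) = (5/189) / (7/72) = 40/147.

0.272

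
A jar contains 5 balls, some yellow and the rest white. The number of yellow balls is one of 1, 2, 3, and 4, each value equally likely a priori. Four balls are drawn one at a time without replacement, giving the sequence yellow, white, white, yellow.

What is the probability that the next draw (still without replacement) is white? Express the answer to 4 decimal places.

The likelihood of the observed sequence under each hypothesis: P(data | r = 1) = (1/5)(4/4)(3/3)(0/2) = 0; P(data | r = 2) = (2/5)(3/4)(2/3)(1/2) = 1/10; P(data | r = 3) = (3/5)(2/4)(1/3)(2/2) = 1/10; P(data | r = 4) = (4/5)(1/4)(0/3) = 0.
The prior-weighted likelihoods are 1/4 · 0 = 0, 1/4 · 1/10 = 1/40, 1/4 · 1/10 = 1/40, 1/4 · 0 = 0; with total 1/20.
Normalising, the posterior is P(r = 1 | data) = 0, P(r = 2 | data) = 1/2, P(r = 3 | data) = 1/2, P(r = 4 | data) = 0.
The predictive probability is P(white next | data) = (1)(1/2) + (0)(1/2) = 1/2.

0.5000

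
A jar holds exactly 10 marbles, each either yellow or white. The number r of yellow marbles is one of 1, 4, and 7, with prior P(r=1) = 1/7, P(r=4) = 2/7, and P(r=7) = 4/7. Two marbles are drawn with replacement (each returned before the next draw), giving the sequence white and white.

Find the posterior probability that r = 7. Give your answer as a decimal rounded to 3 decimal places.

0.190

Compute the likelihood of the observed sequence for each case: P(data | r = 1) = (9/10)(9/10) = 81/100; P(data | r = 4) = (6/10)(6/10) = 9/25; P(data | r = 7) = (3/10)(3/10) = 9/100.
The prior-weighted likelihoods are 1/7 · 81/100 = 81/700, 2/7 · 9/25 = 18/175, 4/7 · 9/100 = 9/175; with total 27/100.
Hence P(r = 7 | data) = (9/175) / (27/100) = 4/21.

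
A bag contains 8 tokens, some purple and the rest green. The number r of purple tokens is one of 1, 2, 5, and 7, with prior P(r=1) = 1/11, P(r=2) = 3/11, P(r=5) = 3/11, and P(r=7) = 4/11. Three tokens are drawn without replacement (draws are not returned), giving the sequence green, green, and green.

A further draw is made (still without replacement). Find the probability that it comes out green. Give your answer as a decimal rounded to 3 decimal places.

Under each hypothesis, the probability of the observed sequence is: P(data | r = 1) = (7/8)(6/7)(5/6) = 5/8; P(data | r = 2) = (6/8)(5/7)(4/6) = 5/14; P(data | r = 5) = (3/8)(2/7)(1/6) = 1/56; P(data | r = 7) = (1/8)(0/7) = 0.
The prior-weighted likelihoods are 1/11 · 5/8 = 5/88, 3/11 · 5/14 = 15/154, 3/11 · 1/56 = 3/616, 4/11 · 0 = 0; with total 7/44.
Normalising, the posterior is P(r = 1 | data) = 5/14, P(r = 2 | data) = 30/49, P(r = 5 | data) = 3/98, P(r = 7 | data) = 0.
So P(green next | data) = Σ P(green next | H) P(H | data) = (4/5)(5/14) + (3/5)(30/49) + (0)(3/98) = 32/49.

0.653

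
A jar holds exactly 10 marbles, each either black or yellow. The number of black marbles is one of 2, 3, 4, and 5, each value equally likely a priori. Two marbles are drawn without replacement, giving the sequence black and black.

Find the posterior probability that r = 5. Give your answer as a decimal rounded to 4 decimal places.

For each hypothesis, P(data | H) works out to: P(data | r = 2) = (2/10)(1/9) = 1/45; P(data | r = 3) = (3/10)(2/9) = 1/15; P(data | r = 4) = (4/10)(3/9) = 2/15; P(data | r = 5) = (5/10)(4/9) = 2/9.
Multiplying each by its prior: 1/4 · 1/45 = 1/180, 1/4 · 1/15 = 1/60, 1/4 · 2/15 = 1/30, 1/4 · 2/9 = 1/18; summing to 1/9.
Hence P(r = 5 | data) = (1/18) / (1/9) = 1/2.

0.5000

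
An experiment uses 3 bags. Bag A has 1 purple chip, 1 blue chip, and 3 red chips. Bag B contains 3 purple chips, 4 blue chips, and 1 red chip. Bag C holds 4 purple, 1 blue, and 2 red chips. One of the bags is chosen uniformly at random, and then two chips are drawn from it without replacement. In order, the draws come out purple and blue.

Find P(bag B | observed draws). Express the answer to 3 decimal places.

0.596

Under each hypothesis, the probability of the observed sequence is: P(data | bag A) = (1/5)(1/4) = 0.05; P(data | bag B) = (3/8)(4/7) = 0.21429; P(data | bag C) = (4/7)(1/6) = 0.095238.
Multiplying each by its prior: 1/3 · 0.05 = 0.016667, 1/3 · 0.21429 = 0.071429, 1/3 · 0.095238 = 0.031746; with total 0.11984.
So P(bag B | data) = (0.071429) / (0.11984) = 0.59603.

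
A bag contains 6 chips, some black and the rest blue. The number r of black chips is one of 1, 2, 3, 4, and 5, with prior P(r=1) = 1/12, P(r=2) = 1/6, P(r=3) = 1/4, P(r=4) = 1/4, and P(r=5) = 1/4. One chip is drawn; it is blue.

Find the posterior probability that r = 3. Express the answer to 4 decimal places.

0.2903

For each hypothesis, P(data | H) works out to: P(data | r = 1) = (5/6) = 5/6; P(data | r = 2) = (4/6) = 2/3; P(data | r = 3) = (3/6) = 1/2; P(data | r = 4) = (2/6) = 1/3; P(data | r = 5) = (1/6) = 1/6.
The prior-weighted likelihoods are 1/12 · 5/6 = 5/72, 1/6 · 2/3 = 1/9, 1/4 · 1/2 = 1/8, 1/4 · 1/3 = 1/12, 1/4 · 1/6 = 1/24; with total 31/72.
By Bayes' rule, P(r = 3 | data) = (1/8) / (31/72) = 9/31.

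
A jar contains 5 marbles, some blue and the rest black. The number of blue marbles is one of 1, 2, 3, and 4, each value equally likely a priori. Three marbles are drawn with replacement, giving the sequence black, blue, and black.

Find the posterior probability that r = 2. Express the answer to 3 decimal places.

For each hypothesis, P(data | H) works out to: P(data | r = 1) = (4/5)(1/5)(4/5) = 16/125; P(data | r = 2) = (3/5)(2/5)(3/5) = 18/125; P(data | r = 3) = (2/5)(3/5)(2/5) = 12/125; P(data | r = 4) = (1/5)(4/5)(1/5) = 4/125.
Weighting by the prior gives 1/4 · 16/125 = 4/125, 1/4 · 18/125 = 9/250, 1/4 · 12/125 = 3/125, 1/4 · 4/125 = 1/125; with total 1/10.
Therefore the posterior P(r = 2 | data) = (9/250) / (1/10) = 9/25.

0.360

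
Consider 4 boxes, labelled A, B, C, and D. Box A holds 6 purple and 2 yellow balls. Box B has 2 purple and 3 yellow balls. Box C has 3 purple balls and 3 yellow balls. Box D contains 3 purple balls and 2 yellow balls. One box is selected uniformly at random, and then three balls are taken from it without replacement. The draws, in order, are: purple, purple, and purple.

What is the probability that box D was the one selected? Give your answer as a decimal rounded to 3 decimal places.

Under each hypothesis, the probability of the observed sequence is: P(data | box A) = (6/8)(5/7)(4/6) = 5/14; P(data | box B) = (2/5)(1/4)(0/3) = 0; P(data | box C) = (3/6)(2/5)(1/4) = 1/20; P(data | box D) = (3/5)(2/4)(1/3) = 1/10.
Weighting by the prior gives 1/4 · 5/14 = 5/56, 1/4 · 0 = 0, 1/4 · 1/20 = 1/80, 1/4 · 1/10 = 1/40; with total 71/560.
Hence P(box D | data) = (1/40) / (71/560) = 14/71.

0.197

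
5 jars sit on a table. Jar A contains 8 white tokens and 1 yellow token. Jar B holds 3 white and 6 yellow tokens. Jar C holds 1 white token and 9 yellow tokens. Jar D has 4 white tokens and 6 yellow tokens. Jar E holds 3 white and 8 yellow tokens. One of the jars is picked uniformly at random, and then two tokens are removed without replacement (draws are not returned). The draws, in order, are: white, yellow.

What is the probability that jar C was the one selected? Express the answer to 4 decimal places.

0.1057

Under each hypothesis, the probability of the observed sequence is: P(data | jar A) = (8/9)(1/8) = 0.11111; P(data | jar B) = (3/9)(6/8) = 0.25; P(data | jar C) = (1/10)(9/9) = 0.1; P(data | jar D) = (4/10)(6/9) = 0.26667; P(data | jar E) = (3/11)(8/10) = 0.21818.
Weighting by the prior gives 1/5 · 0.11111 = 0.022222, 1/5 · 0.25 = 0.05, 1/5 · 0.1 = 0.02, 1/5 · 0.26667 = 0.053333, 1/5 · 0.21818 = 0.043636; with total 0.18919.
So P(jar C | data) = (0.02) / (0.18919) = 0.10571.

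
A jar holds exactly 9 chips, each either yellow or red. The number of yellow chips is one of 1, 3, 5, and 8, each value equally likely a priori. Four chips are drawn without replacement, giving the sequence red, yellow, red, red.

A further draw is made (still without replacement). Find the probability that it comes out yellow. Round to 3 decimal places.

Compute the likelihood of the observed sequence for each case: P(data | r = 1) = (8/9)(1/8)(7/7)(6/6) = 1/9; P(data | r = 3) = (6/9)(3/8)(5/7)(4/6) = 5/42; P(data | r = 5) = (4/9)(5/8)(3/7)(2/6) = 5/126; P(data | r = 8) = (1/9)(8/8)(0/7) = 0.
The prior-weighted likelihoods are 1/4 · 1/9 = 1/36, 1/4 · 5/42 = 5/168, 1/4 · 5/126 = 5/504, 1/4 · 0 = 0; summing to 17/252.
The posterior is then P(r = 1 | data) = 7/17, P(r = 3 | data) = 15/34, P(r = 5 | data) = 5/34, P(r = 8 | data) = 0.
The predictive probability is P(yellow next | data) = (0)(7/17) + (2/5)(15/34) + (4/5)(5/34) = 5/17.

0.294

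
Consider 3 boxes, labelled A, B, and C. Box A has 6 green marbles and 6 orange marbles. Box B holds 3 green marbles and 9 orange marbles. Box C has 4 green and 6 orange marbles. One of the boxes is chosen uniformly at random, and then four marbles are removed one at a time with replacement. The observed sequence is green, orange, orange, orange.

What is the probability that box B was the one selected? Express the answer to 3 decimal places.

0.415

Under each hypothesis, the probability of the observed sequence is: P(data | box A) = (6/12)(6/12)(6/12)(6/12) = 0.0625; P(data | box B) = (3/12)(9/12)(9/12)(9/12) = 0.10547; P(data | box C) = (4/10)(6/10)(6/10)(6/10) = 0.0864.
Multiplying each by its prior: 1/3 · 0.0625 = 0.020833, 1/3 · 0.10547 = 0.035156, 1/3 · 0.0864 = 0.0288; these sum to 0.08479.
Therefore the posterior P(box B | data) = (0.035156) / (0.08479) = 0.41463.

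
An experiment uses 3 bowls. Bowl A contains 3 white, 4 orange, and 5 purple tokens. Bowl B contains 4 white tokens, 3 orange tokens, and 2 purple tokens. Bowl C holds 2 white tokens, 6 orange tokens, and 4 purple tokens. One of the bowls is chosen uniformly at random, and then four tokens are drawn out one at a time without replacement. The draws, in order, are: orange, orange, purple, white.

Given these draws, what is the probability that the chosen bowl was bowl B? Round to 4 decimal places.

0.3099

For each hypothesis, P(data | H) works out to: P(data | bowl A) = (4/12)(3/11)(5/10)(3/9) = 0.015152; P(data | bowl B) = (3/9)(2/8)(2/7)(4/6) = 0.015873; P(data | bowl C) = (6/12)(5/11)(4/10)(2/9) = 0.020202.
Weighting by the prior gives 1/3 · 0.015152 = 0.0050505, 1/3 · 0.015873 = 0.005291, 1/3 · 0.020202 = 0.006734; these sum to 0.017076.
Hence P(bowl B | data) = (0.005291) / (0.017076) = 0.30986.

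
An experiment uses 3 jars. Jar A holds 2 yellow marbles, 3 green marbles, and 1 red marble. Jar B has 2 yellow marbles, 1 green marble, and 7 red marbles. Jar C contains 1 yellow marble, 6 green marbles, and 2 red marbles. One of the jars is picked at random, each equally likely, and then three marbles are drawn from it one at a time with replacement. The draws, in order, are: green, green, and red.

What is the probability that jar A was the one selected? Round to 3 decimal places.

Under each hypothesis, the probability of the observed sequence is: P(data | jar A) = (3/6)(3/6)(1/6) = 0.041667; P(data | jar B) = (1/10)(1/10)(7/10) = 0.007; P(data | jar C) = (6/9)(6/9)(2/9) = 0.098765.
Weighting by the prior gives 1/3 · 0.041667 = 0.013889, 1/3 · 0.007 = 0.0023333, 1/3 · 0.098765 = 0.032922; with total 0.049144.
Therefore the posterior P(jar A | data) = (0.013889) / (0.049144) = 0.28262.

0.283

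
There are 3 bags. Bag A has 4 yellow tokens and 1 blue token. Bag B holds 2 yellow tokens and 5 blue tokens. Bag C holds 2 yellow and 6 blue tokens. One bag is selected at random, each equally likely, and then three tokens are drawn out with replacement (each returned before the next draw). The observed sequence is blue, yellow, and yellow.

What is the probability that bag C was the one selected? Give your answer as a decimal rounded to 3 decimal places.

Under each hypothesis, the probability of the observed sequence is: P(data | bag A) = (1/5)(4/5)(4/5) = 0.128; P(data | bag B) = (5/7)(2/7)(2/7) = 0.058309; P(data | bag C) = (6/8)(2/8)(2/8) = 0.046875.
Weighting by the prior gives 1/3 · 0.128 = 0.042667, 1/3 · 0.058309 = 0.019436, 1/3 · 0.046875 = 0.015625; with total 0.077728.
Hence P(bag C | data) = (0.015625) / (0.077728) = 0.20102.

0.201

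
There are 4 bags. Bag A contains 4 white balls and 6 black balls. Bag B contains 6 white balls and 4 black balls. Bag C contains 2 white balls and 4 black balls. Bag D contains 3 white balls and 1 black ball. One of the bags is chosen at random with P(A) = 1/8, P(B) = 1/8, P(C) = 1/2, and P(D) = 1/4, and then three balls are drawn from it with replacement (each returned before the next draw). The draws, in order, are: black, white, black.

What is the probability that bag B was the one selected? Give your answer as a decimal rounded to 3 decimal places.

0.104

Under each hypothesis, the probability of the observed sequence is: P(data | bag A) = (6/10)(4/10)(6/10) = 0.144; P(data | bag B) = (4/10)(6/10)(4/10) = 0.096; P(data | bag C) = (4/6)(2/6)(4/6) = 0.14815; P(data | bag D) = (1/4)(3/4)(1/4) = 0.046875.
The prior-weighted likelihoods are 1/8 · 0.144 = 0.018, 1/8 · 0.096 = 0.012, 1/2 · 0.14815 = 0.074074, 1/4 · 0.046875 = 0.011719; with total 0.11579.
Therefore the posterior P(bag B | data) = (0.012) / (0.11579) = 0.10363.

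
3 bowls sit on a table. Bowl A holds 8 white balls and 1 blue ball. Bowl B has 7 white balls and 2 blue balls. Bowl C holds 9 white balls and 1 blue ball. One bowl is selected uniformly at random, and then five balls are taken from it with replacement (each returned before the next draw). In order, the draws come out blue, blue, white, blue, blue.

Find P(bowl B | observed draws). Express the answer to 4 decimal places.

0.8938

The likelihood of the observed sequence under each hypothesis: P(data | bowl A) = (1/9)(1/9)(8/9)(1/9)(1/9) = 0.00013548; P(data | bowl B) = (2/9)(2/9)(7/9)(2/9)(2/9) = 0.0018967; P(data | bowl C) = (1/10)(1/10)(9/10)(1/10)(1/10) = 9e-05.
Weighting by the prior gives 1/3 · 0.00013548 = 4.516e-05, 1/3 · 0.0018967 = 0.00063224, 1/3 · 9e-05 = 3e-05; summing to 0.0007074.
Hence P(bowl B | data) = (0.00063224) / (0.0007074) = 0.89375.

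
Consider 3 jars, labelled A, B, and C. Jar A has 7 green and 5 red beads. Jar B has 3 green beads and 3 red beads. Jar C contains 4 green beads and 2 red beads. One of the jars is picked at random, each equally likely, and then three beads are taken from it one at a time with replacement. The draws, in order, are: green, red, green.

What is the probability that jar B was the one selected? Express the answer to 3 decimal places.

Under each hypothesis, the probability of the observed sequence is: P(data | jar A) = (7/12)(5/12)(7/12) = 0.14178; P(data | jar B) = (3/6)(3/6)(3/6) = 0.125; P(data | jar C) = (4/6)(2/6)(4/6) = 0.14815.
The prior-weighted likelihoods are 1/3 · 0.14178 = 0.047261, 1/3 · 0.125 = 0.041667, 1/3 · 0.14815 = 0.049383; these sum to 0.13831.
Therefore the posterior P(jar B | data) = (0.041667) / (0.13831) = 0.30126.

0.301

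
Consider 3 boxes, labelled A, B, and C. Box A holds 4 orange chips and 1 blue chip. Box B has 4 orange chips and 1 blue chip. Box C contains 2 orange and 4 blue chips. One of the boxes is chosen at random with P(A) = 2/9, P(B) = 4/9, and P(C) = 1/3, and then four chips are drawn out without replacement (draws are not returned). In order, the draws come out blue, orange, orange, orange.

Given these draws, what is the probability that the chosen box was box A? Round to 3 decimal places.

Under each hypothesis, the probability of the observed sequence is: P(data | box A) = (1/5)(4/4)(3/3)(2/2) = 1/5; P(data | box B) = (1/5)(4/4)(3/3)(2/2) = 1/5; P(data | box C) = (4/6)(2/5)(1/4)(0/3) = 0.
Weighting by the prior gives 2/9 · 1/5 = 2/45, 4/9 · 1/5 = 4/45, 1/3 · 0 = 0; with total 2/15.
So P(box A | data) = (2/45) / (2/15) = 1/3.

0.333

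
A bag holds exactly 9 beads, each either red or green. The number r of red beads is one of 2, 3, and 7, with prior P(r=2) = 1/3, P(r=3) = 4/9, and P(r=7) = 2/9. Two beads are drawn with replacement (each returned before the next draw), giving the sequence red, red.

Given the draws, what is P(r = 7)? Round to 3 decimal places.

0.671

For each hypothesis, P(data | H) works out to: P(data | r = 2) = (2/9)(2/9) = 4/81; P(data | r = 3) = (3/9)(3/9) = 1/9; P(data | r = 7) = (7/9)(7/9) = 49/81.
The prior-weighted likelihoods are 1/3 · 4/81 = 4/243, 4/9 · 1/9 = 4/81, 2/9 · 49/81 = 98/729; with total 146/729.
So P(r = 7 | data) = (98/729) / (146/729) = 49/73.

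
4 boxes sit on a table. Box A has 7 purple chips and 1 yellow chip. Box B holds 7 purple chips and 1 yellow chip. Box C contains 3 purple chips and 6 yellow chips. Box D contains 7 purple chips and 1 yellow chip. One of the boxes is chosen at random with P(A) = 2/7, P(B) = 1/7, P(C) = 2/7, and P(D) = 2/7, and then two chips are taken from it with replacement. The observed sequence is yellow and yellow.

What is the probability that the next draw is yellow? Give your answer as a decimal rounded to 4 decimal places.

Under each hypothesis, the probability of the observed sequence is: P(data | box A) = (1/8)(1/8) = 0.015625; P(data | box B) = (1/8)(1/8) = 0.015625; P(data | box C) = (6/9)(6/9) = 0.44444; P(data | box D) = (1/8)(1/8) = 0.015625.
The prior-weighted likelihoods are 2/7 · 0.015625 = 0.0044643, 1/7 · 0.015625 = 0.0022321, 2/7 · 0.44444 = 0.12698, 2/7 · 0.015625 = 0.0044643; summing to 0.13814.
Dividing through by the total gives posterior P(box A | data) = 0.032316, P(box B | data) = 0.016158, P(box C | data) = 0.91921, P(box D | data) = 0.032316.
The predictive probability is P(yellow next | data) = (1/8)(0.032316) + (1/8)(0.016158) + (2/3)(0.91921) + (1/8)(0.032316) = 0.62291.

0.6229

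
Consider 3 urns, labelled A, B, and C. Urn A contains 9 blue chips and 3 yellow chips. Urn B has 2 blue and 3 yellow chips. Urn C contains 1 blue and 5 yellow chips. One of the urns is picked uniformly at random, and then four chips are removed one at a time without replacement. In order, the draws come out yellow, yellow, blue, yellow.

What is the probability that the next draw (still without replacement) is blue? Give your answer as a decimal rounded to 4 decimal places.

0.3855

Compute the likelihood of the observed sequence for each case: P(data | urn A) = (3/12)(2/11)(9/10)(1/9) = 0.0045455; P(data | urn B) = (3/5)(2/4)(2/3)(1/2) = 0.1; P(data | urn C) = (5/6)(4/5)(1/4)(3/3) = 0.16667.
Weighting by the prior gives 1/3 · 0.0045455 = 0.0015152, 1/3 · 0.1 = 0.033333, 1/3 · 0.16667 = 0.055556; with total 0.090404.
Dividing through by the total gives posterior P(urn A | data) = 0.01676, P(urn B | data) = 0.36872, P(urn C | data) = 0.61453.
The predictive probability is P(blue next | data) = (1)(0.01676) + (1)(0.36872) + (0)(0.61453) = 0.38547.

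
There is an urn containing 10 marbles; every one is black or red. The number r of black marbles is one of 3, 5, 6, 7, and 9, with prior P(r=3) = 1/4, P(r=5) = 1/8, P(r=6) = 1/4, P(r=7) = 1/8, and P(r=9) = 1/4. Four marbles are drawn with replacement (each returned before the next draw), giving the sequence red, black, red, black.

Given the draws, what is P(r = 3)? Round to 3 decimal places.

0.270

Compute the likelihood of the observed sequence for each case: P(data | r = 3) = (7/10)(3/10)(7/10)(3/10) = 0.0441; P(data | r = 5) = (5/10)(5/10)(5/10)(5/10) = 0.0625; P(data | r = 6) = (4/10)(6/10)(4/10)(6/10) = 0.0576; P(data | r = 7) = (3/10)(7/10)(3/10)(7/10) = 0.0441; P(data | r = 9) = (1/10)(9/10)(1/10)(9/10) = 0.0081.
The prior-weighted likelihoods are 1/4 · 0.0441 = 0.011025, 1/8 · 0.0625 = 0.0078125, 1/4 · 0.0576 = 0.0144, 1/8 · 0.0441 = 0.0055125, 1/4 · 0.0081 = 0.002025; these sum to 0.040775.
So P(r = 3 | data) = (0.011025) / (0.040775) = 0.27039.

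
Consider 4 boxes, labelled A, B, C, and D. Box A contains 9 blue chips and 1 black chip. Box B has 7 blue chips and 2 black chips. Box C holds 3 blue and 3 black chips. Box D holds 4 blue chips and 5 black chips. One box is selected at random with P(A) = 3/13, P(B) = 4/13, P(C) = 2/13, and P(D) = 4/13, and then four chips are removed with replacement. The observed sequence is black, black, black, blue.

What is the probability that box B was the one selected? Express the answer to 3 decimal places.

Compute the likelihood of the observed sequence for each case: P(data | box A) = (1/10)(1/10)(1/10)(9/10) = 0.0009; P(data | box B) = (2/9)(2/9)(2/9)(7/9) = 0.0085353; P(data | box C) = (3/6)(3/6)(3/6)(3/6) = 0.0625; P(data | box D) = (5/9)(5/9)(5/9)(4/9) = 0.076208.
Multiplying each by its prior: 3/13 · 0.0009 = 0.00020769, 4/13 · 0.0085353 = 0.0026262, 2/13 · 0.0625 = 0.0096154, 4/13 · 0.076208 = 0.023449; summing to 0.035898.
Therefore the posterior P(box B | data) = (0.0026262) / (0.035898) = 0.073159.

0.073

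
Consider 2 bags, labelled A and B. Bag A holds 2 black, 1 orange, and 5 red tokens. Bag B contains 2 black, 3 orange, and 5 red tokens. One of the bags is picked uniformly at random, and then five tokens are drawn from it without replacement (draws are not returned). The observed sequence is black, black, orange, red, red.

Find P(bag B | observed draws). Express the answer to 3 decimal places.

For each hypothesis, P(data | H) works out to: P(data | bag A) = (2/8)(1/7)(1/6)(5/5)(4/4) = 0.0059524; P(data | bag B) = (2/10)(1/9)(3/8)(5/7)(4/6) = 0.0039683.
Weighting by the prior gives 1/2 · 0.0059524 = 0.0029762, 1/2 · 0.0039683 = 0.0019841; these sum to 0.0049603.
So P(bag B | data) = (0.0019841) / (0.0049603) = 0.4.

0.400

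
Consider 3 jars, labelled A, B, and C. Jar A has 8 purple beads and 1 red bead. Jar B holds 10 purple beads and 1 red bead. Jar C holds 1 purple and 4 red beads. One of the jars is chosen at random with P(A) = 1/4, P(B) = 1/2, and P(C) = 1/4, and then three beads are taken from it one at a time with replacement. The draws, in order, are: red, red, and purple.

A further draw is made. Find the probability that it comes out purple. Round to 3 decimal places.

0.318

The likelihood of the observed sequence under each hypothesis: P(data | jar A) = (1/9)(1/9)(8/9) = 0.010974; P(data | jar B) = (1/11)(1/11)(10/11) = 0.0075131; P(data | jar C) = (4/5)(4/5)(1/5) = 0.128.
Multiplying each by its prior: 1/4 · 0.010974 = 0.0027435, 1/2 · 0.0075131 = 0.0037566, 1/4 · 0.128 = 0.032; summing to 0.0385.
Dividing through by the total gives posterior P(jar A | data) = 0.071259, P(jar B | data) = 0.097573, P(jar C | data) = 0.83117.
So P(purple next | data) = Σ P(purple next | H) P(H | data) = (8/9)(0.071259) + (10/11)(0.097573) + (1/5)(0.83117) = 0.31828.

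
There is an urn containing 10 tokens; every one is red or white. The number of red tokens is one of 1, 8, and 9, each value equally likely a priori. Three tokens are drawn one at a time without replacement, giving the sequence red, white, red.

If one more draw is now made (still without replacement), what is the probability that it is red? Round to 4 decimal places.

0.9130

Compute the likelihood of the observed sequence for each case: P(data | r = 1) = (1/10)(9/9)(0/8) = 0; P(data | r = 8) = (8/10)(2/9)(7/8) = 7/45; P(data | r = 9) = (9/10)(1/9)(8/8) = 1/10.
The prior-weighted likelihoods are 1/3 · 0 = 0, 1/3 · 7/45 = 7/135, 1/3 · 1/10 = 1/30; these sum to 23/270.
The posterior is then P(r = 1 | data) = 0, P(r = 8 | data) = 14/23, P(r = 9 | data) = 9/23.
Averaging over the posterior, P(red next | data) = (6/7)(14/23) + (1)(9/23) = 21/23.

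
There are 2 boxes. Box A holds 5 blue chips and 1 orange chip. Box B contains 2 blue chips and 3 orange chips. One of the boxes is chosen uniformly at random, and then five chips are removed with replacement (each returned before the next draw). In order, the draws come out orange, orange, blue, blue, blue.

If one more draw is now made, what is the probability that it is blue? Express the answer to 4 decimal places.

0.5781

For each hypothesis, P(data | H) works out to: P(data | box A) = (1/6)(1/6)(5/6)(5/6)(5/6) = 0.016075; P(data | box B) = (3/5)(3/5)(2/5)(2/5)(2/5) = 0.02304.
The prior-weighted likelihoods are 1/2 · 0.016075 = 0.0080376, 1/2 · 0.02304 = 0.01152; summing to 0.019558.
Dividing through by the total gives posterior P(box A | data) = 0.41097, P(box B | data) = 0.58903.
So P(blue next | data) = Σ P(blue next | H) P(H | data) = (5/6)(0.41097) + (2/5)(0.58903) = 0.57809.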